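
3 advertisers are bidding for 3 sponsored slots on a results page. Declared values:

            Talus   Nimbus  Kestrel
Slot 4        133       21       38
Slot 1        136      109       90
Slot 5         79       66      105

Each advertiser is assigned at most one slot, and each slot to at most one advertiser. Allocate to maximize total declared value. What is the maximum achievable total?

Optimal: Talus→Slot 4 ($133), Nimbus→Slot 1 ($109), Kestrel→Slot 5 ($105) — total 133+109+105 = $347.
Max-entry greedy (repeatedly take the single best remaining cell) gives $262, worse by 85.
Next-best assignment: Talus→Slot 4, Nimbus→Slot 5, Kestrel→Slot 1 = $289.
Checked against all permutations: $347 is optimal.

Max total: $347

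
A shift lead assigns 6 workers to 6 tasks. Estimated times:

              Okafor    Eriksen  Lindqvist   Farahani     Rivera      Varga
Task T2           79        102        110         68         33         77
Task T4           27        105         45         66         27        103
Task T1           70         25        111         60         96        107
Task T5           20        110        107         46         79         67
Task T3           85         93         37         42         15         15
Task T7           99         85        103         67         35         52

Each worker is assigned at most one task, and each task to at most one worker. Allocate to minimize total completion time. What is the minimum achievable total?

Minimum total: 205 min

Optimal: Okafor→Task T5 (20 min), Eriksen→Task T1 (25 min), Lindqvist→Task T4 (45 min), Farahani→Task T7 (67 min), Rivera→Task T2 (33 min), Varga→Task T3 (15 min) — total 20+25+45+67+33+15 = 205 min.
Row-greedy (each worker in turn takes its cheapest remaining task) gives 233 min, worse by 28.
Next-best assignment: Okafor→Task T5, Eriksen→Task T1, Lindqvist→Task T4, Farahani→Task T2, Rivera→Task T7, Varga→Task T3 = 208 min.
Swapping Rivera↔Farahani (Rivera→Task T7 35 min, Farahani→Task T2 68 min) adds 3.
Every other assignment is strictly worse.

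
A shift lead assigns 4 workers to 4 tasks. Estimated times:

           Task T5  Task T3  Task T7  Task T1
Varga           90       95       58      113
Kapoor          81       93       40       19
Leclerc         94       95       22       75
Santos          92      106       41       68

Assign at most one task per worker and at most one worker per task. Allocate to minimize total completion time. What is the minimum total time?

Treat this as an assignment problem: match each worker to one task.
Optimal: Varga→Task T3 (95 min), Kapoor→Task T1 (19 min), Leclerc→Task T7 (22 min), Santos→Task T5 (92 min) — total 95+19+22+92 = 228 min.
Column-greedy (each task in turn goes to its cheapest remaining worker) gives 266 min, worse by 38.
Next-best assignment: Varga→Task T5, Kapoor→Task T1, Leclerc→Task T7, Santos→Task T3 = 237 min.
Swapping Kapoor↔Varga (Kapoor→Task T3 93 min, Varga→Task T1 113 min) adds 92.

Min total: 228 min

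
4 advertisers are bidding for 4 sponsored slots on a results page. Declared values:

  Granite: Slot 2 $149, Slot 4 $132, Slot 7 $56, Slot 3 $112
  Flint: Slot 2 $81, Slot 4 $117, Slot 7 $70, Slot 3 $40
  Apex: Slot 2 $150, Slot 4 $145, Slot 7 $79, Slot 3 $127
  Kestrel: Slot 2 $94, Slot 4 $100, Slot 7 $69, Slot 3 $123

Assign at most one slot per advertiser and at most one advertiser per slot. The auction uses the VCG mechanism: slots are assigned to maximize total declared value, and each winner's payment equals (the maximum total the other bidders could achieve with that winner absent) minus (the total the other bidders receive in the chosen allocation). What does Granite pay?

Granite pays $52.

Efficient allocation: Granite→Slot 2 ($149), Flint→Slot 7 ($70), Apex→Slot 4 ($145), Kestrel→Slot 3 ($123); total welfare W = $487.
Granite receives Slot 2 at value $149, so the others get W − 149 = $338.
Without Granite: best allocation of the remaining 3 bidders over all 4 slots is Flint→Slot 4 ($117), Apex→Slot 2 ($150), Kestrel→Slot 3 ($123), total $390.
VCG payment = (others' best without Granite) − (others' welfare with Granite) = 390 − 338 = $52.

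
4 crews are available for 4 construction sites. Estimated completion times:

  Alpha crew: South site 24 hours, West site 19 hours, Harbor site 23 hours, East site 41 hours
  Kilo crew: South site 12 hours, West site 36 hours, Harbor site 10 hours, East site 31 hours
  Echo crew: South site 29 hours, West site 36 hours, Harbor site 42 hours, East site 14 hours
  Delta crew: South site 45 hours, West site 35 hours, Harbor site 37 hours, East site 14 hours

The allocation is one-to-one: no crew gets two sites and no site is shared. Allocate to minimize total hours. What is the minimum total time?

Min total: 72 hours

Treat this as an assignment problem: match each crew to one site.
Optimal: Alpha crew→West site (19 hours), Kilo crew→Harbor site (10 hours), Echo crew→South site (29 hours), Delta crew→East site (14 hours) — total 19+10+29+14 = 72 hours.
Min-entry greedy (repeatedly take the single cheapest remaining cell) gives 88 hours, worse by 16.
Next-best assignment: Alpha crew→West site, Kilo crew→South site, Echo crew→East site, Delta crew→Harbor site = 82 hours.
No other one-to-one assignment undercuts 72 hours.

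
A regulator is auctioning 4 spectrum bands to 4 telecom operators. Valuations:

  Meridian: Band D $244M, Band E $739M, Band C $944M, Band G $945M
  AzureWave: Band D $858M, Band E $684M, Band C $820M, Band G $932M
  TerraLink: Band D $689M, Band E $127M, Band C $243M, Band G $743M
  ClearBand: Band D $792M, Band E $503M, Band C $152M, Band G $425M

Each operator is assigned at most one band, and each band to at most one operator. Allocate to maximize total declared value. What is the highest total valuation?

Optimal: Meridian→Band C ($944M), AzureWave→Band E ($684M), TerraLink→Band G ($743M), ClearBand→Band D ($792M) — total 944+684+743+792 = $3163M.
Column-greedy (each band in turn goes to its best remaining operator) gives $2265M, worse by 898.
Next-best assignment: Meridian→Band E, AzureWave→Band C, TerraLink→Band G, ClearBand→Band D = $3094M.

Maximum total: $3163M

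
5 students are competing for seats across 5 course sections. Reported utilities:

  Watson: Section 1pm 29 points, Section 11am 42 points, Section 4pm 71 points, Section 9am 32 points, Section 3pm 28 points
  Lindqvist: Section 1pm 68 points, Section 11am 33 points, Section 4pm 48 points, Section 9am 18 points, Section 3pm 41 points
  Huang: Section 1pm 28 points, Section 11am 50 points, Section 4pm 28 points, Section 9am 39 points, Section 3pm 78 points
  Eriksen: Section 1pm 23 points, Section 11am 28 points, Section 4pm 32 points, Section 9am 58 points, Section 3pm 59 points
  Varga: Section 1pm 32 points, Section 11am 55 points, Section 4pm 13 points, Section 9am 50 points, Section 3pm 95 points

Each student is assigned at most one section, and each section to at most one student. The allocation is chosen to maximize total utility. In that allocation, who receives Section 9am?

Optimal: Watson→Section 4pm (71 points), Lindqvist→Section 1pm (68 points), Huang→Section 11am (50 points), Eriksen→Section 9am (58 points), Varga→Section 3pm (95 points) — total 71+68+50+58+95 = 342 points.
Column-greedy (each section in turn goes to its best remaining student) gives 330 points, worse by 12.
Next-best assignment: Watson→Section 4pm, Lindqvist→Section 1pm, Huang→Section 3pm, Eriksen→Section 9am, Varga→Section 11am = 330 points.
Eriksen's own top section is Section 3pm (59 points), but forcing Eriksen→Section 3pm and reassigning the rest optimally gives only 298 points — worse by 44.

Eriksen receives Section 9am.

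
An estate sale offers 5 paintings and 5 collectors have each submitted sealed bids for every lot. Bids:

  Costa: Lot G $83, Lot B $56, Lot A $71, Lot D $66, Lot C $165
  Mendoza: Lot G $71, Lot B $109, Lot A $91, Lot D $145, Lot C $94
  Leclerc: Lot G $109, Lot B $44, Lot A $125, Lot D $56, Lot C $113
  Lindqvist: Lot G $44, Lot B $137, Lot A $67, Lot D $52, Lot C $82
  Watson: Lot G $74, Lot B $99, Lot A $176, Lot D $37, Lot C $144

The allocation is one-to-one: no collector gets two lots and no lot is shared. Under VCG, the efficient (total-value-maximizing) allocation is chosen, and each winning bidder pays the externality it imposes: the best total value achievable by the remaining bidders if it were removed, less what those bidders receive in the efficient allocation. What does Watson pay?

Efficient allocation: Costa→Lot C ($165), Mendoza→Lot D ($145), Leclerc→Lot G ($109), Lindqvist→Lot B ($137), Watson→Lot A ($176); total welfare W = $732.
Watson receives Lot A at value $176, so the others get W − 176 = $556.
Without Watson: best allocation of the remaining 4 bidders over all 5 lots is Costa→Lot C ($165), Mendoza→Lot D ($145), Leclerc→Lot A ($125), Lindqvist→Lot B ($137), total $572.
VCG payment = (others' best without Watson) − (others' welfare with Watson) = 572 − 556 = $16.

Watson pays $16.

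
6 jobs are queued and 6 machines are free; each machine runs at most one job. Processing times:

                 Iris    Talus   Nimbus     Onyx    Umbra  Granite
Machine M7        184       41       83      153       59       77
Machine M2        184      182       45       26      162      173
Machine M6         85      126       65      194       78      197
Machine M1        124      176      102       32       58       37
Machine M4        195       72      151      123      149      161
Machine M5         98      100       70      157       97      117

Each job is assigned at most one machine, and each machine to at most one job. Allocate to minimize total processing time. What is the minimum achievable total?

Optimal: Iris→Machine M6 (85 min), Talus→Machine M4 (72 min), Nimbus→Machine M5 (70 min), Onyx→Machine M2 (26 min), Umbra→Machine M7 (59 min), Granite→Machine M1 (37 min) — total 85+72+70+26+59+37 = 349 min.
Next-best assignment: Iris→Machine M5, Talus→Machine M4, Nimbus→Machine M6, Onyx→Machine M2, Umbra→Machine M7, Granite→Machine M1 = 357 min.
Swapping Iris↔Nimbus (Iris→Machine M5 98 min, Nimbus→Machine M6 65 min) adds 8.
Every other assignment is strictly worse.

Minimum total: 349 min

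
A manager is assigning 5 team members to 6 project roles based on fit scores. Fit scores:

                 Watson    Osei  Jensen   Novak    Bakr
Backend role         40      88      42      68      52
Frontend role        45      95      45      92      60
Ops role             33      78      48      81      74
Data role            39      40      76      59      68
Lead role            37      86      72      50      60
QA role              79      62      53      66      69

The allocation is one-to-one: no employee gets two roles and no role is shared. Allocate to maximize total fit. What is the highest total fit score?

Optimal: Watson→QA role (79 pts), Osei→Backend role (88 pts), Jensen→Data role (76 pts), Novak→Frontend role (92 pts), Bakr→Ops role (74 pts) — total 79+88+76+92+74 = 409 pts.
Column-greedy (each role in turn goes to its best remaining employee) gives 367 pts, worse by 42.
No other one-to-one assignment exceeds 409 pts.

Max total: 409 pts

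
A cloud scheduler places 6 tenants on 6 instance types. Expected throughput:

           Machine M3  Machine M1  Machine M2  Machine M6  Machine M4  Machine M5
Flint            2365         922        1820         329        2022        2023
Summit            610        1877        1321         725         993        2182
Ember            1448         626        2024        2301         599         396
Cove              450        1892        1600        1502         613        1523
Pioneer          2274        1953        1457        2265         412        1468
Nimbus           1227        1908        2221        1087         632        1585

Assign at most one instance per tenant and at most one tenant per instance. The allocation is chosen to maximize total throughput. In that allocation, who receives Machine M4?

Optimal: Flint→Machine M4 (2022 ops/s), Summit→Machine M5 (2182 ops/s), Ember→Machine M6 (2301 ops/s), Cove→Machine M1 (1892 ops/s), Pioneer→Machine M3 (2274 ops/s), Nimbus→Machine M2 (2221 ops/s) — total 2022+2182+2301+1892+2274+2221 = 12892 ops/s.
Column-greedy (each instance in turn goes to its best remaining tenant) gives 11356 ops/s, worse by 1536.
Swapping Ember↔Cove (Ember→Machine M1 626 ops/s, Cove→Machine M6 1502 ops/s) loses 2065.
Every other assignment is strictly worse.
Flint's own top instance is Machine M3 (2365 ops/s), but forcing Flint→Machine M3 and reassigning the rest optimally gives only 11635 ops/s — worse by 1257.

Flint receives Machine M4.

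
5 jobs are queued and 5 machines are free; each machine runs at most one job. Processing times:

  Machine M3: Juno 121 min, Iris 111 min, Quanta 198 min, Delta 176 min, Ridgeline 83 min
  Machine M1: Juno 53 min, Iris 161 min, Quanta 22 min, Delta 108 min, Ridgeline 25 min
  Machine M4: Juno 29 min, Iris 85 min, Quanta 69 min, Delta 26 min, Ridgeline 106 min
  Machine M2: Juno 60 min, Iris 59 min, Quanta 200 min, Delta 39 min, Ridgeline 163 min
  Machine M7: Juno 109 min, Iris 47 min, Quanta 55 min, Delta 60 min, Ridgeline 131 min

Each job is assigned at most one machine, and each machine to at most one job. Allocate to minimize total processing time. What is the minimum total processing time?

Minimum total: 220 min

Optimal: Juno→Machine M4 (29 min), Iris→Machine M7 (47 min), Quanta→Machine M1 (22 min), Delta→Machine M2 (39 min), Ridgeline→Machine M3 (83 min) — total 29+47+22+39+83 = 220 min.
Column-greedy (each machine in turn goes to its cheapest remaining job) gives 299 min, worse by 79.
Next-best assignment: Juno→Machine M2, Iris→Machine M7, Quanta→Machine M1, Delta→Machine M4, Ridgeline→Machine M3 = 238 min.
Every other assignment is strictly worse.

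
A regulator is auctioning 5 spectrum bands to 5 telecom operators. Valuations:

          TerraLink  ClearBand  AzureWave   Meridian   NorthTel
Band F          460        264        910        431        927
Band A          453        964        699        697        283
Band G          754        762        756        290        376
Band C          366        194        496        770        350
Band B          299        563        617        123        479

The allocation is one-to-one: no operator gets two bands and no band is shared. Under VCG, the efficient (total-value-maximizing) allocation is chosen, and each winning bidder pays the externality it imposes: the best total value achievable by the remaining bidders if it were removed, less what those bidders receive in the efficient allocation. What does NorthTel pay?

Efficient allocation: TerraLink→Band G ($754M), ClearBand→Band A ($964M), AzureWave→Band B ($617M), Meridian→Band C ($770M), NorthTel→Band F ($927M); total welfare W = $4032M.
NorthTel receives Band F at value $927M, so the others get W − 927 = $3105M.
Without NorthTel: best allocation of the remaining 4 bidders over all 5 bands is TerraLink→Band G ($754M), ClearBand→Band A ($964M), AzureWave→Band F ($910M), Meridian→Band C ($770M), total $3398M.
VCG payment = (others' best without NorthTel) − (others' welfare with NorthTel) = 3398 − 3105 = $293M.

NorthTel pays $293M.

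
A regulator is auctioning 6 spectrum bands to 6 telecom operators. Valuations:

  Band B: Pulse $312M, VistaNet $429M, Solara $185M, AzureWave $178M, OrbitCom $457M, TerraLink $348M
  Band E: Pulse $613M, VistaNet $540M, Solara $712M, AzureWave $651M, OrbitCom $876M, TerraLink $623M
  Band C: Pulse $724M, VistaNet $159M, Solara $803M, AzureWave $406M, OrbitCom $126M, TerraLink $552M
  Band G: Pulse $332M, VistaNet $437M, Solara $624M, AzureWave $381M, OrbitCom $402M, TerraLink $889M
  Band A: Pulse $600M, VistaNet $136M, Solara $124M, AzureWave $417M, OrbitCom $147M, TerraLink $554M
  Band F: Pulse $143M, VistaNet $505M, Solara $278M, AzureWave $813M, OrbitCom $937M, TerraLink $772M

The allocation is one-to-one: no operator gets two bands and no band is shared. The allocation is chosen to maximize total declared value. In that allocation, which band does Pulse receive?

Treat this as an assignment problem: match each operator to one band.
Optimal: Pulse→Band A ($600M), VistaNet→Band B ($429M), Solara→Band C ($803M), AzureWave→Band F ($813M), OrbitCom→Band E ($876M), TerraLink→Band G ($889M) — total 600+429+803+813+876+889 = $4410M.
Next-best assignment: Pulse→Band A, VistaNet→Band B, Solara→Band C, AzureWave→Band E, OrbitCom→Band F, TerraLink→Band G = $4309M.
Pulse's own top band is Band C ($724M), but forcing Pulse→Band C and reassigning the rest optimally gives only $4108M — worse by 302.

Pulse receives Band A.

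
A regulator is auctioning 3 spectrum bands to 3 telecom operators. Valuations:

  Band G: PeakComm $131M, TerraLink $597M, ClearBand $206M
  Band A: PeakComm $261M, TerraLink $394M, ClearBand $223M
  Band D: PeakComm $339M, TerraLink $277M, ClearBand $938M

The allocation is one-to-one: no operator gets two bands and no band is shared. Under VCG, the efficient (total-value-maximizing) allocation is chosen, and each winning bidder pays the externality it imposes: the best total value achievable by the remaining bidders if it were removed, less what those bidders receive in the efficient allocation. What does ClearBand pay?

Efficient allocation: PeakComm→Band A ($261M), TerraLink→Band G ($597M), ClearBand→Band D ($938M); total welfare W = $1796M.
ClearBand receives Band D at value $938M, so the others get W − 938 = $858M.
Without ClearBand: best allocation of the remaining 2 bidders over all 3 bands is PeakComm→Band D ($339M), TerraLink→Band G ($597M), total $936M.
VCG payment = (others' best without ClearBand) − (others' welfare with ClearBand) = 936 − 858 = $78M.

ClearBand pays $78M.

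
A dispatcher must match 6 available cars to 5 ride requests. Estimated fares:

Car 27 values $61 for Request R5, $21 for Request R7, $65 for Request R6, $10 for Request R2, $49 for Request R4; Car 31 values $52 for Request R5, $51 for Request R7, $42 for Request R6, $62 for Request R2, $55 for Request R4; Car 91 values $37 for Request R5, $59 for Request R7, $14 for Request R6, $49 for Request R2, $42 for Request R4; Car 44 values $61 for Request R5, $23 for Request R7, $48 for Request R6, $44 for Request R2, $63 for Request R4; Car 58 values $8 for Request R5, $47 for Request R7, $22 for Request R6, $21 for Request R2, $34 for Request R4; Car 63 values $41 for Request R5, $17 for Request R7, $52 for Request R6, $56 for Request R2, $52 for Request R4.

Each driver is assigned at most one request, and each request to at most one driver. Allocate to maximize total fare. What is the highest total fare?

Optimal: Car 44→Request R5 ($61), Car 91→Request R7 ($59), Car 27→Request R6 ($65), Car 31→Request R2 ($62), Car 63→Request R4 ($52) — total 61+59+65+62+52 = $299.
Next-best assignment: Car 27→Request R5, Car 91→Request R7, Car 63→Request R6, Car 31→Request R2, Car 44→Request R4 = $297.
Swapping Car 44↔Car 91 (Car 44→Request R7 $23, Car 91→Request R5 $37) loses 60.

Max total: $299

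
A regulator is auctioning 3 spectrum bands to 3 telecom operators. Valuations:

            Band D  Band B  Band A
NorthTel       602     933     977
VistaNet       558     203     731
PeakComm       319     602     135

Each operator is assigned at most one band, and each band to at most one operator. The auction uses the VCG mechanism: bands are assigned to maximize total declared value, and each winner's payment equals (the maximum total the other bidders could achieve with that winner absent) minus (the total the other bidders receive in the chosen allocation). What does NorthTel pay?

Efficient allocation: NorthTel→Band A ($977M), VistaNet→Band D ($558M), PeakComm→Band B ($602M); total welfare W = $2137M.
NorthTel receives Band A at value $977M, so the others get W − 977 = $1160M.
Without NorthTel: best allocation of the remaining 2 bidders over all 3 bands is VistaNet→Band A ($731M), PeakComm→Band B ($602M), total $1333M.
VCG payment = (others' best without NorthTel) − (others' welfare with NorthTel) = 1333 − 1160 = $173M.

NorthTel pays $173M.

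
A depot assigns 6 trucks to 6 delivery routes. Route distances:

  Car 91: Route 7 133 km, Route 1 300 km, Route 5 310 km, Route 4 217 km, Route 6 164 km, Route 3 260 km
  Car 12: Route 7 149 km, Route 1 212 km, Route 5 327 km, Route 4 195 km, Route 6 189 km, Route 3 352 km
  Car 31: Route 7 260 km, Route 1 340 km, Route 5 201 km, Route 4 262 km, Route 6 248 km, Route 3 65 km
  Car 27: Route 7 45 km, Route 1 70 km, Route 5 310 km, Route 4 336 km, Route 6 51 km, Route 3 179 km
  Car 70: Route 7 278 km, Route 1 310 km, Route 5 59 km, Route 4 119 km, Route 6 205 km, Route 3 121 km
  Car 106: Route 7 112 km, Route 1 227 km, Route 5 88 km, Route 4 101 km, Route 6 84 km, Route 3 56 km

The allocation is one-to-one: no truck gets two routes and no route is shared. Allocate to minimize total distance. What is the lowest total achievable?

Minimum total: 606 km

This is a one-to-one assignment (minimum-cost bipartite matching).
Optimal: Car 91→Route 7 (133 km), Car 12→Route 4 (195 km), Car 31→Route 3 (65 km), Car 27→Route 1 (70 km), Car 70→Route 5 (59 km), Car 106→Route 6 (84 km) — total 133+195+65+70+59+84 = 606 km.
Min-entry greedy (repeatedly take the single cheapest remaining cell) gives 859 km, worse by 253.
Checked against all permutations: 606 km is optimal.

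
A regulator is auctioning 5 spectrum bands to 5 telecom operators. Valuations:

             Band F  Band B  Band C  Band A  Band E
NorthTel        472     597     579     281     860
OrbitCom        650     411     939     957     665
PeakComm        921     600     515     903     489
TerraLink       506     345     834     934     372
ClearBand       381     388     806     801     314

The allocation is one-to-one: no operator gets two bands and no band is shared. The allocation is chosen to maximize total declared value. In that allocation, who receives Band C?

Optimal: NorthTel→Band E ($860M), OrbitCom→Band C ($939M), PeakComm→Band F ($921M), TerraLink→Band A ($934M), ClearBand→Band B ($388M) — total 860+939+921+934+388 = $4042M.
No other one-to-one assignment exceeds $4042M.
OrbitCom's own top band is Band A ($957M), but forcing OrbitCom→Band A and reassigning the rest optimally gives only $3960M — worse by 82.

OrbitCom receives Band C.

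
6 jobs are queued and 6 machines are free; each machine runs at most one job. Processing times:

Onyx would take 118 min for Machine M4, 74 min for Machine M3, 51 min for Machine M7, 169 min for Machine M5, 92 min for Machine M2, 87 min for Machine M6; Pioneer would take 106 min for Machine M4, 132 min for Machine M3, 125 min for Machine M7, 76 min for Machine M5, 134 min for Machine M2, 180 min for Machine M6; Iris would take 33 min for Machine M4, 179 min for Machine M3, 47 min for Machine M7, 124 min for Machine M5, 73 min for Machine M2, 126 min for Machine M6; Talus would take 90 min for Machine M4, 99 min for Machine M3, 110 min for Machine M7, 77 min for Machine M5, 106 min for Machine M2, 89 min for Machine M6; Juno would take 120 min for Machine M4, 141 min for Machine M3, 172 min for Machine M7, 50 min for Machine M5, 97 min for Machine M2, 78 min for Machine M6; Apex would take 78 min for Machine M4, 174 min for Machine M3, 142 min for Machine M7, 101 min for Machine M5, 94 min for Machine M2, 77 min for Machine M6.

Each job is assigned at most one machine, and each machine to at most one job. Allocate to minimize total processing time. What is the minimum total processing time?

Minimum total: 431 min

Optimal: Onyx→Machine M7 (51 min), Pioneer→Machine M5 (76 min), Iris→Machine M4 (33 min), Talus→Machine M3 (99 min), Juno→Machine M6 (78 min), Apex→Machine M2 (94 min) — total 51+76+33+99+78+94 = 431 min.
Min-entry greedy (repeatedly take the single cheapest remaining cell) gives 444 min, worse by 13.
Swapping Talus↔Onyx (Talus→Machine M7 110 min, Onyx→Machine M3 74 min) adds 34.
Every other assignment is strictly worse.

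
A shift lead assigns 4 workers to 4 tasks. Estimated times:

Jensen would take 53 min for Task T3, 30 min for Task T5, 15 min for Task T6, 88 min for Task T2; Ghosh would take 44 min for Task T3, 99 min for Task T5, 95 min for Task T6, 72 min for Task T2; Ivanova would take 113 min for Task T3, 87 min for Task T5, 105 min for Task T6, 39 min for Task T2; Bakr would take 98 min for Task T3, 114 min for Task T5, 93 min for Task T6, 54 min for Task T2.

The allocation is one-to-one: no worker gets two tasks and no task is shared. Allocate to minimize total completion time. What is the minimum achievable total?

This is a one-to-one assignment (minimum-cost bipartite matching).
Optimal: Jensen→Task T6 (15 min), Ghosh→Task T3 (44 min), Ivanova→Task T5 (87 min), Bakr→Task T2 (54 min) — total 15+44+87+54 = 200 min.
Next-best assignment: Jensen→Task T5, Ghosh→Task T3, Ivanova→Task T2, Bakr→Task T6 = 206 min.
Every other assignment is strictly worse.

Min total: 200 min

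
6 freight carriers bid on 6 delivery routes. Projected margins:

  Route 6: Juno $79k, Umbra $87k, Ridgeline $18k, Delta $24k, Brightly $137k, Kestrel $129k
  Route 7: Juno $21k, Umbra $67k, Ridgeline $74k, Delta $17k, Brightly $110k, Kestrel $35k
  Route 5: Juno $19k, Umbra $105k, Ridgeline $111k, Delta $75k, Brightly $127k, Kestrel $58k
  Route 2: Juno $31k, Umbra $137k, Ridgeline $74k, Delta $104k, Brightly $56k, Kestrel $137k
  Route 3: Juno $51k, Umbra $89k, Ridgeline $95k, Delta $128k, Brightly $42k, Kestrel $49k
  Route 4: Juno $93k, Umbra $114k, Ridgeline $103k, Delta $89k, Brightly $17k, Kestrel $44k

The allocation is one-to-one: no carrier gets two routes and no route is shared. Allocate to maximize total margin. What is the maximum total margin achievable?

Treat this as an assignment problem: match each carrier to one route.
Optimal: Juno→Route 4 ($93k), Umbra→Route 2 ($137k), Ridgeline→Route 5 ($111k), Delta→Route 3 ($128k), Brightly→Route 7 ($110k), Kestrel→Route 6 ($129k) — total 93+137+111+128+110+129 = $708k.
Max-entry greedy (repeatedly take the single best remaining cell) gives $641k, worse by 67.
Next-best assignment: Juno→Route 4, Umbra→Route 2, Ridgeline→Route 7, Delta→Route 3, Brightly→Route 5, Kestrel→Route 6 = $688k.

Maximum total: $708k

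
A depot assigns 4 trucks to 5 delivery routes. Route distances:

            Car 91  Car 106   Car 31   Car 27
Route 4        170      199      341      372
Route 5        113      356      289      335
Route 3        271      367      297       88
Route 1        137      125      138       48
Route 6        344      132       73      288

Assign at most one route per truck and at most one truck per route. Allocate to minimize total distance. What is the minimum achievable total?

Optimal: Car 91→Route 5 (113 km), Car 106→Route 1 (125 km), Car 31→Route 6 (73 km), Car 27→Route 3 (88 km) — total 113+125+73+88 = 399 km.
Min-entry greedy (repeatedly take the single cheapest remaining cell) gives 433 km, worse by 34.

Min total: 399 km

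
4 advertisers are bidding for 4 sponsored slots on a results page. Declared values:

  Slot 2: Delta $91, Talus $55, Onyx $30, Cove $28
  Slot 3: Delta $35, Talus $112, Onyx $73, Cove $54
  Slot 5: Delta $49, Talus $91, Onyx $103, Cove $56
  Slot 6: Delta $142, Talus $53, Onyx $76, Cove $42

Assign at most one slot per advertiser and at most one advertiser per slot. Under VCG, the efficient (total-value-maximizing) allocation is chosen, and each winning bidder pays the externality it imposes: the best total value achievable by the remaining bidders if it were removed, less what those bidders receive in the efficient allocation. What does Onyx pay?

Onyx pays $28.

Efficient allocation: Delta→Slot 6 ($142), Talus→Slot 3 ($112), Onyx→Slot 5 ($103), Cove→Slot 2 ($28); total welfare W = $385.
Onyx receives Slot 5 at value $103, so the others get W − 103 = $282.
Without Onyx: best allocation of the remaining 3 bidders over all 4 slots is Delta→Slot 6 ($142), Talus→Slot 3 ($112), Cove→Slot 5 ($56), total $310.
VCG payment = (others' best without Onyx) − (others' welfare with Onyx) = 310 − 282 = $28.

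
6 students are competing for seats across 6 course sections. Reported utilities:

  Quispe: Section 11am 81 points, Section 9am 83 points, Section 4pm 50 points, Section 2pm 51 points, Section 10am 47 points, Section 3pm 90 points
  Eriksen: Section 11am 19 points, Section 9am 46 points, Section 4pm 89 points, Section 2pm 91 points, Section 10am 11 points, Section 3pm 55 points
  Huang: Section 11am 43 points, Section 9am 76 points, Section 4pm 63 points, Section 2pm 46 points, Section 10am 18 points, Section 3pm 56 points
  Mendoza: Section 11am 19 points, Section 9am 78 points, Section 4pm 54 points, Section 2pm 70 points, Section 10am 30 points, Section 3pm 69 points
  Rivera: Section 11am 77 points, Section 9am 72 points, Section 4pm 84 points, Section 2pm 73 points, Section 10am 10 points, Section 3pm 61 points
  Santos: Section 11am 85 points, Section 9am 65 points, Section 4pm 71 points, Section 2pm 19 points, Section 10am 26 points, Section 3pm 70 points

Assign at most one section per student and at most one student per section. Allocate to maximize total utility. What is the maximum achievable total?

Optimal: Quispe→Section 3pm (90 points), Eriksen→Section 2pm (91 points), Huang→Section 9am (76 points), Mendoza→Section 10am (30 points), Rivera→Section 4pm (84 points), Santos→Section 11am (85 points) — total 90+91+76+30+84+85 = 456 points.
Max-entry greedy (repeatedly take the single best remaining cell) gives 446 points, worse by 10.
Next-best assignment: Quispe→Section 10am, Eriksen→Section 2pm, Huang→Section 9am, Mendoza→Section 3pm, Rivera→Section 4pm, Santos→Section 11am = 452 points.
Swapping Huang↔Santos (Huang→Section 11am 43 points, Santos→Section 9am 65 points) loses 53.
No other one-to-one assignment exceeds 456 points.

Maximum total: 456 points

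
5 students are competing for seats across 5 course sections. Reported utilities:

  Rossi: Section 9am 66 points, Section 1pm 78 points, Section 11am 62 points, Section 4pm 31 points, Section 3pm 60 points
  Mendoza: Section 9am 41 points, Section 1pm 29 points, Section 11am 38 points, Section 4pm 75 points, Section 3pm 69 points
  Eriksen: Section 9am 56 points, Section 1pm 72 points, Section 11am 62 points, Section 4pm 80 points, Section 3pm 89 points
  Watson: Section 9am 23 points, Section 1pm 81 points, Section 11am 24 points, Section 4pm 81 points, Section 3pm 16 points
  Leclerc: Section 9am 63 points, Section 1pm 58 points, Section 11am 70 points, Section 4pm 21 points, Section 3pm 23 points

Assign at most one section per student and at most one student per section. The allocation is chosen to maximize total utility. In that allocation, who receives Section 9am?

Rossi receives Section 9am.

This is a one-to-one assignment (maximum-weight bipartite matching).
Optimal: Rossi→Section 9am (66 points), Mendoza→Section 4pm (75 points), Eriksen→Section 3pm (89 points), Watson→Section 1pm (81 points), Leclerc→Section 11am (70 points) — total 66+75+89+81+70 = 381 points.
Row-greedy (each student in turn takes its best remaining section) gives 329 points, worse by 52.
Swapping Watson↔Mendoza (Watson→Section 4pm 81 points, Mendoza→Section 1pm 29 points) loses 46.
Checked against all permutations: 381 points is optimal.
Rossi's own top section is Section 1pm (78 points), but forcing Rossi→Section 1pm and reassigning the rest optimally gives only 359 points — worse by 22.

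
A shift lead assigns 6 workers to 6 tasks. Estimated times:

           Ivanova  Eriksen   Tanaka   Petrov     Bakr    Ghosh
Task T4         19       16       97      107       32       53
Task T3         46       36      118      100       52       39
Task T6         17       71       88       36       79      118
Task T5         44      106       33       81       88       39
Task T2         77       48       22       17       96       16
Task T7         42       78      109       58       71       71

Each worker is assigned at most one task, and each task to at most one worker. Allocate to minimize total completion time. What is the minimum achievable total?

Optimal: Ivanova→Task T6 (17 min), Eriksen→Task T4 (16 min), Tanaka→Task T5 (33 min), Petrov→Task T7 (58 min), Bakr→Task T3 (52 min), Ghosh→Task T2 (16 min) — total 17+16+33+58+52+16 = 192 min.
Column-greedy (each task in turn goes to its cheapest remaining worker) gives 193 min, worse by 1.
No other one-to-one assignment undercuts 192 min.

Minimum total: 192 min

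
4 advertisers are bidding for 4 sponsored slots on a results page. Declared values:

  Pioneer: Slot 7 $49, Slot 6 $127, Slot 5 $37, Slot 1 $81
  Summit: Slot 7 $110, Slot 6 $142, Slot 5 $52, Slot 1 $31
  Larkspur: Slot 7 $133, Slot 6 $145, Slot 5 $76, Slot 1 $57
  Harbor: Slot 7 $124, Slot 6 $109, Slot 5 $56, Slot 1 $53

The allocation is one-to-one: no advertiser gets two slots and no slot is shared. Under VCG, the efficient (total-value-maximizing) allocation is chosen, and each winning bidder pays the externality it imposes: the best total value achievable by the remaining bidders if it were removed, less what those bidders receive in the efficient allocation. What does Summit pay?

Summit pays $69.

Efficient allocation: Pioneer→Slot 1 ($81), Summit→Slot 6 ($142), Larkspur→Slot 5 ($76), Harbor→Slot 7 ($124); total welfare W = $423.
Summit receives Slot 6 at value $142, so the others get W − 142 = $281.
Without Summit: best allocation of the remaining 3 bidders over all 4 slots is Pioneer→Slot 1 ($81), Larkspur→Slot 6 ($145), Harbor→Slot 7 ($124), total $350.
VCG payment = (others' best without Summit) − (others' welfare with Summit) = 350 − 281 = $69.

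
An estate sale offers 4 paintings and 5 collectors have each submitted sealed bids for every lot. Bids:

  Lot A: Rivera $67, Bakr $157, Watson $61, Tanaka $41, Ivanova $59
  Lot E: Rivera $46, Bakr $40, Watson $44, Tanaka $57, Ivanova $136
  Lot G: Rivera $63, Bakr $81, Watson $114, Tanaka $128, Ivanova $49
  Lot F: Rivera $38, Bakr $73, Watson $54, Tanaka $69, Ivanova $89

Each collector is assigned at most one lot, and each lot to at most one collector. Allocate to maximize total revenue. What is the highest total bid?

Optimal: Bakr→Lot A ($157), Ivanova→Lot E ($136), Watson→Lot G ($114), Tanaka→Lot F ($69) — total 157+136+114+69 = $476.
Max-entry greedy (repeatedly take the single best remaining cell) gives $475, worse by 1.
Every other assignment is strictly worse.

Max total: $476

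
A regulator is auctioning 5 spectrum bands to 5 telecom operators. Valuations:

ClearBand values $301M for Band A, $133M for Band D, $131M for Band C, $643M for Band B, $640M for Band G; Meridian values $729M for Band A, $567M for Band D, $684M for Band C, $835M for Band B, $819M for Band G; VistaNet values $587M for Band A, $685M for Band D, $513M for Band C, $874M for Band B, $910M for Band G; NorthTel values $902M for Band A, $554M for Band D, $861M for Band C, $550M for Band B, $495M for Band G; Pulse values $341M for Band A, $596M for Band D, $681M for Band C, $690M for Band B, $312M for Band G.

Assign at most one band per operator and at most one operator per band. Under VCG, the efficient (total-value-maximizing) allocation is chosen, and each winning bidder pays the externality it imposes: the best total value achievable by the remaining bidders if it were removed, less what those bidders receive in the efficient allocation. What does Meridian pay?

Meridian pays $228M.

Efficient allocation: ClearBand→Band G ($640M), Meridian→Band B ($835M), VistaNet→Band D ($685M), NorthTel→Band A ($902M), Pulse→Band C ($681M); total welfare W = $3743M.
Meridian receives Band B at value $835M, so the others get W − 835 = $2908M.
Without Meridian: best allocation of the remaining 4 bidders over all 5 bands is ClearBand→Band B ($643M), VistaNet→Band G ($910M), NorthTel→Band A ($902M), Pulse→Band C ($681M), total $3136M.
VCG payment = (others' best without Meridian) − (others' welfare with Meridian) = 3136 − 2908 = $228M.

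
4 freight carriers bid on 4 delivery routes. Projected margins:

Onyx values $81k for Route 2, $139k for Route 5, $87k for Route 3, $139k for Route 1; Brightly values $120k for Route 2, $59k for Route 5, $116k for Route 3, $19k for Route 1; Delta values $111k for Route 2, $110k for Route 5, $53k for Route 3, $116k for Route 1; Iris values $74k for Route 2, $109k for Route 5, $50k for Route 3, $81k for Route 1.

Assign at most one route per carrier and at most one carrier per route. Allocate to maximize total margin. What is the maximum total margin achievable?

Treat this as an assignment problem: match each carrier to one route.
Optimal: Onyx→Route 1 ($139k), Brightly→Route 3 ($116k), Delta→Route 2 ($111k), Iris→Route 5 ($109k) — total 139+116+111+109 = $475k.
Next-best assignment: Onyx→Route 5, Brightly→Route 3, Delta→Route 2, Iris→Route 1 = $447k.

Max total: $475k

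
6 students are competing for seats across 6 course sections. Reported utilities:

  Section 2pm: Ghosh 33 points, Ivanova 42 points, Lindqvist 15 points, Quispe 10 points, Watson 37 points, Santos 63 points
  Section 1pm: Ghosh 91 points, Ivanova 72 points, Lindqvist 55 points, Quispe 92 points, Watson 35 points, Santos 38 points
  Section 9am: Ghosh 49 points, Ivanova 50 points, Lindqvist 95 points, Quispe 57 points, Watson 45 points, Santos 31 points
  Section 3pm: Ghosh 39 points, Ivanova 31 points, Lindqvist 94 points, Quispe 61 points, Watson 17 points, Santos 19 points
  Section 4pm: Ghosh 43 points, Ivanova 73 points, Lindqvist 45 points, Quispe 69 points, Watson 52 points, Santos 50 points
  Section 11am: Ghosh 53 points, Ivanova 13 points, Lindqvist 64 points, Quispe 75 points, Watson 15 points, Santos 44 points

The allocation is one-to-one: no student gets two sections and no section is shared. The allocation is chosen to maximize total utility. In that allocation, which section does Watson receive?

Watson receives Section 9am.

This is the linear assignment problem.
Optimal: Ghosh→Section 1pm (91 points), Ivanova→Section 4pm (73 points), Lindqvist→Section 3pm (94 points), Quispe→Section 11am (75 points), Watson→Section 9am (45 points), Santos→Section 2pm (63 points) — total 91+73+94+75+45+63 = 441 points.
Max-entry greedy (repeatedly take the single best remaining cell) gives 393 points, worse by 48.
Next-best assignment: Ghosh→Section 1pm, Ivanova→Section 9am, Lindqvist→Section 3pm, Quispe→Section 11am, Watson→Section 4pm, Santos→Section 2pm = 425 points.
Swapping Watson↔Lindqvist (Watson→Section 3pm 17 points, Lindqvist→Section 9am 95 points) loses 27.
Watson's own top section is Section 4pm (52 points), but forcing Watson→Section 4pm and reassigning the rest optimally gives only 425 points — worse by 16.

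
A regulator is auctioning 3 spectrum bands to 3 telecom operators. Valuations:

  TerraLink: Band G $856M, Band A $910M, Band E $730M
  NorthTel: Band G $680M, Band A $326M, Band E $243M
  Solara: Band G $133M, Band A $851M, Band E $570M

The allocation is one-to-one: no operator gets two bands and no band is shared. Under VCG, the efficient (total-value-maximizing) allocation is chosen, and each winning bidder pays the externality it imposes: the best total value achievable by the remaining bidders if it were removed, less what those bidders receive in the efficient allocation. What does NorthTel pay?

Efficient allocation: TerraLink→Band E ($730M), NorthTel→Band G ($680M), Solara→Band A ($851M); total welfare W = $2261M.
NorthTel receives Band G at value $680M, so the others get W − 680 = $1581M.
Without NorthTel: best allocation of the remaining 2 bidders over all 3 bands is TerraLink→Band G ($856M), Solara→Band A ($851M), total $1707M.
VCG payment = (others' best without NorthTel) − (others' welfare with NorthTel) = 1707 − 1581 = $126M.

NorthTel pays $126M.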